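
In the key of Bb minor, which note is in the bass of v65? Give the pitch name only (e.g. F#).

Ab

v in Bb minor has root F; the chord is F-Ab-C-Eb.
The figure 65 means first inversion — the third is in the bass.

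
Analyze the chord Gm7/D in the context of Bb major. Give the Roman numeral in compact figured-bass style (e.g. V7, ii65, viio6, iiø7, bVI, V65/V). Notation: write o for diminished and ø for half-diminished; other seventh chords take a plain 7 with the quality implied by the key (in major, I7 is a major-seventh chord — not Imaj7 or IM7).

The pitches G-Bb-D-F form a minor seventh chord rooted on G.
G is scale degree 6 in Bb major, and a minor seventh chord on that degree is written vi7.
With D in the bass the chord is in second inversion, so the figured bass is 43.

vi43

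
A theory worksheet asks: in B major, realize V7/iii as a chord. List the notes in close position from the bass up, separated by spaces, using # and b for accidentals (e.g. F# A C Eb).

V7/iii is a secondary dominant — the dominant seventh of iii. iii in B major is D#, so the applied chord's root is A#, a perfect fifth above.
Building a dominant seventh chord on A# gives A#-C##-E#-G#.

A# C## E# G#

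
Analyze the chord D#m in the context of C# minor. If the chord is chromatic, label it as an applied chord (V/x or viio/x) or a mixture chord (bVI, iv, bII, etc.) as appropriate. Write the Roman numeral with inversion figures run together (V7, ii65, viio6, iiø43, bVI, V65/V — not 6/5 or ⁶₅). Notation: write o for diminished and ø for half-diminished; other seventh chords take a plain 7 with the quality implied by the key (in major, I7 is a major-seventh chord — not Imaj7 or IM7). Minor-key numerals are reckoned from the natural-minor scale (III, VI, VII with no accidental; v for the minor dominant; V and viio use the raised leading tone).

ii

Stacked in thirds the chord is D#-F#-A#: a minor triad on D#.
D# is the second degree of C# minor. This is the minor supertonic, borrowed from the parallel major (the Dorian ii).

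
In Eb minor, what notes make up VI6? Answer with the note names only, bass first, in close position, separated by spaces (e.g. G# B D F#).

The numeral's case and figure indicate a major triad. In Eb minor its root, the sixth degree, is Cb.
Stacking thirds from Cb gives Cb-Eb-Gb.
With the 6 figure the chord is in first inversion; from the bass Eb upward in close position it reads Eb-Gb-Cb.

Eb Gb Cb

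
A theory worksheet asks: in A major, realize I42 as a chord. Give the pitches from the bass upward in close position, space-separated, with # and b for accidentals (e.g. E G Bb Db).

G# A C# E

The numeral's case and figure indicate a major seventh chord. In A major its root, the tonic, is A.
Stacking thirds from A gives A-C#-E-G#.
The figured bass 42 indicates third inversion, placing the seventh (G#) in the bass: G#-A-C#-E.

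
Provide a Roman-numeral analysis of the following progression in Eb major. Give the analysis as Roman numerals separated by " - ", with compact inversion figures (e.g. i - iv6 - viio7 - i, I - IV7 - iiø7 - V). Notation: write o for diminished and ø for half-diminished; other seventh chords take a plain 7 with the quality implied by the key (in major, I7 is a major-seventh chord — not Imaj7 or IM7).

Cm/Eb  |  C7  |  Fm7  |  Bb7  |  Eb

vi6 - V7/ii - ii7 - V7 - I

Cm/Eb: root C is the submediant; minor triad there is vi6.
C7: a dominant seventh chord on C, the applied dominant of ii → V7/ii.
Fm7: root F is the supertonic; minor seventh chord there is ii7.
Bb7: dominant seventh chord on Bb = scale degree 5 → V7.
Eb: root Eb is the tonic; major triad there is I.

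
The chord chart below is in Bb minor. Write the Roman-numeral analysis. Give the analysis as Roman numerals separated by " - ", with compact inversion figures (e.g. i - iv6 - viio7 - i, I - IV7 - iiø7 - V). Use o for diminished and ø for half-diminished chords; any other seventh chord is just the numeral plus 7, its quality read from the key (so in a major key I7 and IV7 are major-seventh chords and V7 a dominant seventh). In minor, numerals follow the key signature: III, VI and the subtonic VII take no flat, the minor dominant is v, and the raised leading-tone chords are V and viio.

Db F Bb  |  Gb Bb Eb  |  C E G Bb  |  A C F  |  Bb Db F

i6 - iv6 - V7/V - V6 - i

Db-F-Bb: minor triad on Bb = scale degree 1 → i6.
Gb-Bb-Eb: root Eb is the subdominant; minor triad there is iv6.
C-E-G-Bb is the secondary dominant of V (dominant seventh chord on C): V7/V.
A-C-F: root F is the dominant; major triad there is V6.
Bb-Db-F: minor triad on Bb = scale degree 1 → i.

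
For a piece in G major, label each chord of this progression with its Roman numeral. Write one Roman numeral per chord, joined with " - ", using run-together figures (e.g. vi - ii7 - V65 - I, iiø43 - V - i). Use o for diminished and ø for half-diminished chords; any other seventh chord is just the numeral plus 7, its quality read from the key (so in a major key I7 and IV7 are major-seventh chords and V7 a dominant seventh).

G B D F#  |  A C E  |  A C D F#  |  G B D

G-B-D-F#: major seventh chord on G = scale degree 1 → I7.
A-C-E: minor triad on A = scale degree 2 → ii.
A-C-D-F#: dominant seventh chord on D = scale degree 5 → V43.
G-B-D: root G is the tonic; major triad there is I.

I7 - ii - V43 - I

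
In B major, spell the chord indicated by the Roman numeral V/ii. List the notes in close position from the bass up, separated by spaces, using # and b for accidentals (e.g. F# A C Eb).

G# B# D#

V/ii is a secondary dominant — the dominant triad of ii. ii in B major is C#, so the applied chord's root is G#, a perfect fifth above.
Building a major triad on G# gives G#-B#-D#.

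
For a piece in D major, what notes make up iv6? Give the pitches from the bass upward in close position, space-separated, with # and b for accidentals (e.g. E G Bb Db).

Bb D G

iv6 is the minor subdominant, borrowed from the parallel minor. In D major that root is G.
So the chord is G-Bb-D.
The figured bass 6 indicates first inversion, placing the third (Bb) in the bass: Bb-D-G.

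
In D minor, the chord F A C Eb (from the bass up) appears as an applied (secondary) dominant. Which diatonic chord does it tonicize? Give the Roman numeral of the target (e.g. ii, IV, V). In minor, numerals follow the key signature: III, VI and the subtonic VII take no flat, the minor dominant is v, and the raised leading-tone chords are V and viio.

VI

The chord is a dominant seventh chord on F.
A dominant resolves down a perfect fifth: F → Bb. In D minor, Bb is scale degree 6, i.e. VI.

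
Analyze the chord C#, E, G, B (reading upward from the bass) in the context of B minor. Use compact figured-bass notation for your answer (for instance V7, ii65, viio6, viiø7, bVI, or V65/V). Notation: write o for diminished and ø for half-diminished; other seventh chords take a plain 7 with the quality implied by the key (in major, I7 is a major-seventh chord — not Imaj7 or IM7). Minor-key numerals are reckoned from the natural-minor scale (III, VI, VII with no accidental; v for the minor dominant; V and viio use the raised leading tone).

iiø7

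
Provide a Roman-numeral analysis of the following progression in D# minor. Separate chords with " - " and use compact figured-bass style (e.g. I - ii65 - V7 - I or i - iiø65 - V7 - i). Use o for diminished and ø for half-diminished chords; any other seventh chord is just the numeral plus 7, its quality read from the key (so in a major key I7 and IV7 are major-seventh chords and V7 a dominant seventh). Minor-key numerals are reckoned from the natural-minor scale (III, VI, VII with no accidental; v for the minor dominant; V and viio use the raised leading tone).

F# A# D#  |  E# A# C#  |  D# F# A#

i6 - v64 - i

F#-A#-D#: minor triad on D# = scale degree 1 → i6.
E#-A#-C#: minor triad on A# = scale degree 5 → v64.
D#-F#-A#: minor triad on D# = scale degree 1 → i.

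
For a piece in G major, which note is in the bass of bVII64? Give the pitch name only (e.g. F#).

bVII in G major has root F; the chord is F-A-C.
The figure 64 means second inversion — the fifth is in the bass.

C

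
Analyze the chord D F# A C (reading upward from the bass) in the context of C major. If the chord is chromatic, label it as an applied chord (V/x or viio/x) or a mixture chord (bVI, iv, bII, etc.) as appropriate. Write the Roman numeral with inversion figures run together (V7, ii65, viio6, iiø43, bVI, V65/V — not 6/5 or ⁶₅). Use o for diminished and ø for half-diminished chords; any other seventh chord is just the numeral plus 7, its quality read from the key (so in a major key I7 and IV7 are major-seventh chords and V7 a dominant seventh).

The pitches D-F#-A-C form a dominant seventh chord rooted on D.
D is not a diatonic chord root with this quality in C major, but it lies a perfect fifth above G (V), so the chord functions as an applied dominant of V.

V7/V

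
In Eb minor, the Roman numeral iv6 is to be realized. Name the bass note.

iv in Eb minor has root Ab; the chord is Ab-Cb-Eb.
The figure 6 means first inversion — the third is in the bass.

Cb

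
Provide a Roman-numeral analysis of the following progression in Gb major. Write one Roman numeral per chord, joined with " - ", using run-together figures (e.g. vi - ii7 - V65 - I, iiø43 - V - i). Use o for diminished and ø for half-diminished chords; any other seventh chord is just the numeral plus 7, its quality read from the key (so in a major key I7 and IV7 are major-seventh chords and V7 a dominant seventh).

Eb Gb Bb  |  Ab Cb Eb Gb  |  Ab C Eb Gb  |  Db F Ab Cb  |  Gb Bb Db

Eb-Gb-Bb: minor triad on Eb = scale degree 6 → vi.
Ab-Cb-Eb-Gb has root Ab, degree 2 in Gb major, so ii7.
Ab-C-Eb-Gb is the secondary dominant of V (dominant seventh chord on Ab): V7/V.
Db-F-Ab-Cb has root Db, degree 5 in Gb major, so V7.
Gb-Bb-Db: root Gb is the tonic; major triad there is I.

vi - ii7 - V7/V - V7 - I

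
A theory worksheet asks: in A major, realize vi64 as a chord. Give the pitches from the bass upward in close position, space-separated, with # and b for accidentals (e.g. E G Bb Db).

C# F# A

In A major, scale degree 6 is F#, and the diatonic chord built there is a minor triad.
That chord is spelled F#-A-C#.
With the 64 figure the chord is in second inversion; from the bass C# upward in close position it reads C#-F#-A.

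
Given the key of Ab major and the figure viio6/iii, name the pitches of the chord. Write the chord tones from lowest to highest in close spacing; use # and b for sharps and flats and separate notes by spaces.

D F B

viio6/iii is a secondary leading-tone chord. The target iii is C in Ab major; the applied chord is rooted a semitone below, on B.
Building a diminished triad on B gives B-D-F.
With the 6 figure the chord is in first inversion; from the bass D upward in close position it reads D-F-B.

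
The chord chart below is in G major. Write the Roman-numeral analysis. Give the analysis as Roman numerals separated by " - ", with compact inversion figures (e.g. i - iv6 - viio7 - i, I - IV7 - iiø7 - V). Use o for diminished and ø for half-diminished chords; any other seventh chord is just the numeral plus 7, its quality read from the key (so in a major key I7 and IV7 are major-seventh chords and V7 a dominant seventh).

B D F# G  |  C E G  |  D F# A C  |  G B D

I65 - IV - V7 - I

B-D-F#-G: root G is the tonic; major seventh chord there is I65.
C-E-G: root C is the subdominant; major triad there is IV.
D-F#-A-C: root D is the dominant; dominant seventh chord there is V7.
G-B-D: major triad on G = scale degree 1 → I.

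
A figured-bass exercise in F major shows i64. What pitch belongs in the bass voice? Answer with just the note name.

C

i in F major has root F; the chord is F-Ab-C.
The figure 64 means second inversion — the fifth is in the bass.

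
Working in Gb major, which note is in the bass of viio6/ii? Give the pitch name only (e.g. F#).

Bb

The applied chord viio6/ii is rooted on G: G-Bb-Db.
The figure 6 means first inversion — the third is in the bass.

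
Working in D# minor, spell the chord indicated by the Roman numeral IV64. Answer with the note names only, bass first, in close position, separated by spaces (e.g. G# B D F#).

IV64 is the major subdominant, borrowed from the parallel major. In D# minor that root is G#.
So the chord is G#-B#-D#.
The figured bass 64 indicates second inversion, placing the fifth (D#) in the bass: D#-G#-B#.

D# G# B#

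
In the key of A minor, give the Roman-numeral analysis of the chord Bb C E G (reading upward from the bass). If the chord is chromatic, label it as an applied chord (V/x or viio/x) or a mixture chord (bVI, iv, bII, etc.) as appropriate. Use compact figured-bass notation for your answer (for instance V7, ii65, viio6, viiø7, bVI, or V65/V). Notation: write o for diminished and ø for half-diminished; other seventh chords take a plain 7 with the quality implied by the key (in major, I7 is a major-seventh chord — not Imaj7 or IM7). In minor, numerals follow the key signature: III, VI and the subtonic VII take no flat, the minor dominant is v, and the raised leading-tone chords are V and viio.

V42/VI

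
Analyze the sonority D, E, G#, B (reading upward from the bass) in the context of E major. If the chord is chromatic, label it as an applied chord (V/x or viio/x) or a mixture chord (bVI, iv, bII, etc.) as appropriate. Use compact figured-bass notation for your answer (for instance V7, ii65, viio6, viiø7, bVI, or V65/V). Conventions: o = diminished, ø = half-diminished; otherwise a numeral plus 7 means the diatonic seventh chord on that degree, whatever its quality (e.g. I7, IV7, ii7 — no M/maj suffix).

V42/IV

Stacked in thirds the chord is E-G#-B-D: a dominant seventh chord on E.
E is not a diatonic chord root with this quality in E major, but it lies a perfect fifth above A (IV), so the chord functions as an applied dominant of IV.
With D in the bass the chord is in third inversion, so the figured bass is 42.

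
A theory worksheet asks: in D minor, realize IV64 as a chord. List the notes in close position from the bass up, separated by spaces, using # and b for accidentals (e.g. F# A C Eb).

IV64 is the major subdominant, borrowed from the parallel major. In D minor that root is G.
So the chord is G-B-D.
The figured bass 64 indicates second inversion, placing the fifth (D) in the bass: D-G-B.

D G B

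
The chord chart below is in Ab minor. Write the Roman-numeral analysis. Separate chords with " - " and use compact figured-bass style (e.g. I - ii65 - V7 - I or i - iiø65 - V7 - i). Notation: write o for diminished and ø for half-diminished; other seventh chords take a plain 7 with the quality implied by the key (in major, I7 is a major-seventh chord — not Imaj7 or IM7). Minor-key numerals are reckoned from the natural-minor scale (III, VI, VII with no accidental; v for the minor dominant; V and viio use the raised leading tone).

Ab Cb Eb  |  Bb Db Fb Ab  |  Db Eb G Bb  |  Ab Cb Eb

Ab-Cb-Eb: root Ab is the tonic; minor triad there is i.
Bb-Db-Fb-Ab: root Bb is the supertonic; half-diminished seventh chord there is iiø7.
Db-Eb-G-Bb: dominant seventh chord on Eb = scale degree 5 → V42.
Ab-Cb-Eb: minor triad on Ab = scale degree 1 → i.

i - iiø7 - V42 - i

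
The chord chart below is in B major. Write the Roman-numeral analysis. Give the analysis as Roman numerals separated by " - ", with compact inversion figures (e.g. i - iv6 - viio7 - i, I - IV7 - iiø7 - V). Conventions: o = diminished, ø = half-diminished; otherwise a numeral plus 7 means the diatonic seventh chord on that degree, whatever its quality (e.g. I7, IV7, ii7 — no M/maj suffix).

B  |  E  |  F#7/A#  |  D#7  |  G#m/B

I - IV - V65 - V7/vi - vi6

B: root B is the tonic; major triad there is I.
E has root E, degree 4 in B major, so IV.
F#7/A#: root F# is the dominant; dominant seventh chord there is V65.
D#7 is the secondary dominant of vi (dominant seventh chord on D#): V7/vi.
G#m/B has root G#, degree 6 in B major, so vi6.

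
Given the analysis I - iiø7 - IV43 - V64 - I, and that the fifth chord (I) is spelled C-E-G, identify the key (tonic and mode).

C major

I is given as C-E-G — a major triad with root C.
If C is scale degree 1 and the mode makes that degree carry a major triad, the tonic is C and the mode is major.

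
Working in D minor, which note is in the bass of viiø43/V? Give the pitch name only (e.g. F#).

D

The applied chord viiø43/V is rooted on G#: G#-B-D-F#.
The figure 43 means second inversion — the fifth is in the bass.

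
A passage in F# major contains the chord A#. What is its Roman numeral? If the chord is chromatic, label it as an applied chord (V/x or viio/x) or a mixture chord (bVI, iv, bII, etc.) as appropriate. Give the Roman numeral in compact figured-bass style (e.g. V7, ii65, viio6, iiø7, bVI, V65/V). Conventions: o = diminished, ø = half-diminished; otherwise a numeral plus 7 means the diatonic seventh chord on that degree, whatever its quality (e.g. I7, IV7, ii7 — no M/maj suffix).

V/vi

Stacked in thirds the chord is A#-C##-E#: a major triad on A#.
A# is not a diatonic chord root with this quality in F# major, but it lies a perfect fifth above D# (vi), so the chord functions as an applied dominant of vi.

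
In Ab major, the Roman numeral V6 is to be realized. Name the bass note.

G

V in Ab major has root Eb; the chord is Eb-G-Bb.
The figure 6 means first inversion — the third is in the bass.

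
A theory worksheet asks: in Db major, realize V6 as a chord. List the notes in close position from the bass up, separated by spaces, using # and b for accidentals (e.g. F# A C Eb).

The numeral's case and figure indicate a major triad. In Db major its root, scale degree 5, is Ab.
That chord is spelled Ab-C-Eb.
With the 6 figure the chord is in first inversion; from the bass C upward in close position it reads C-Eb-Ab.

C Eb Ab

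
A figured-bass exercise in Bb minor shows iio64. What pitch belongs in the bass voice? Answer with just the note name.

Gb

iio in Bb minor has root C; the chord is C-Eb-Gb.
The figure 64 means second inversion — the fifth is in the bass.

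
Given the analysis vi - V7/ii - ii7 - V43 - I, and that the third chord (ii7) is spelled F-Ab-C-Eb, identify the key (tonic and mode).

ii7 is given as F-Ab-C-Eb — a minor seventh chord with root F.
ii7 on F implies F is the supertonic; that puts the tonic at Eb, and the lowercase numeral fits major mode.

Eb major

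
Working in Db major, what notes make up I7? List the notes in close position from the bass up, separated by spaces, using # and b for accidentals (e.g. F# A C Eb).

Db F Ab C

The numeral's case and figure indicate a major seventh chord. In Db major its root, the first degree, is Db.
That chord is spelled Db-F-Ab-C.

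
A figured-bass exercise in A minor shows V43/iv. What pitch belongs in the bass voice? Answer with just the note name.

E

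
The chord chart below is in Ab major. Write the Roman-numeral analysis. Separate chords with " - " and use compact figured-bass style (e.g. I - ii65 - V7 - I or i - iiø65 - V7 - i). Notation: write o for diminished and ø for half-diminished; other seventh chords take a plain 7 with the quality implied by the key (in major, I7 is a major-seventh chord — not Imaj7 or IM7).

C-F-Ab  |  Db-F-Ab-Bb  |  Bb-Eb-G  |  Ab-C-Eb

C-F-Ab: root F is the submediant; minor triad there is vi64.
Db-F-Ab-Bb: minor seventh chord on Bb = scale degree 2 → ii65.
Bb-Eb-G has root Eb, degree 5 in Ab major, so V64.
Ab-C-Eb has root Ab, degree 1 in Ab major, so I.

vi64 - ii65 - V64 - I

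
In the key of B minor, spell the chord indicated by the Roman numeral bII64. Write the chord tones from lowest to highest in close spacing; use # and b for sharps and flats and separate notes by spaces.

bII64 is the Neapolitan chord — a major triad on the lowered second degree. In B minor that root is C.
So the chord is C-E-G, a major triad.
The figured bass 64 indicates second inversion, placing the fifth (G) in the bass: G-C-E.

G C E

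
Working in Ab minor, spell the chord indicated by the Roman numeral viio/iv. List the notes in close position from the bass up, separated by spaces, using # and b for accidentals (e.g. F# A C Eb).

C Eb Gb

viio/iv is a secondary leading-tone chord. The target iv is Db in Ab minor; the applied chord is rooted a semitone below, on C.
Building a diminished triad on C gives C-Eb-Gb.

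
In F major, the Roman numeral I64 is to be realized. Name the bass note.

I in F major has root F; the chord is F-A-C.
The figure 64 means second inversion — the fifth is in the bass.

C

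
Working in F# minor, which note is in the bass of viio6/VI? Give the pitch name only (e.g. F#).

The applied chord viio6/VI is rooted on C#: C#-E-G.
The figure 6 means first inversion — the third is in the bass.

E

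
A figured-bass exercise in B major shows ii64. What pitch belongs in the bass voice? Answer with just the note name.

G#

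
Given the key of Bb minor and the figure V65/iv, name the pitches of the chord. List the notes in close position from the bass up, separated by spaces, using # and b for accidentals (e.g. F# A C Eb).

D F Ab Bb

V65/iv is a secondary dominant — the dominant seventh of iv. iv in Bb minor is Eb, so the applied chord's root is Bb, a perfect fifth above.
Building a dominant seventh chord on Bb gives Bb-D-F-Ab.
The figured bass 65 indicates first inversion, placing the third (D) in the bass: D-F-Ab-Bb.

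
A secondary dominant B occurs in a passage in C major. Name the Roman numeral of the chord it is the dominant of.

iii

The chord is a major triad on B.
A dominant resolves down a perfect fifth: B → E. In C major, E is scale degree 3, i.e. iii.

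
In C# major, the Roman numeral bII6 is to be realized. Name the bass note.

bII in C# major has root D; the chord is D-F#-A.
The figure 6 means first inversion — the third is in the bass.

F#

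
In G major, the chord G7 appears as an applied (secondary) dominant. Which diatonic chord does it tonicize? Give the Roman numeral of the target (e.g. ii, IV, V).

IV

The chord is a dominant seventh chord on G.
A dominant resolves down a perfect fifth: G → C. In G major, C is scale degree 4, i.e. IV.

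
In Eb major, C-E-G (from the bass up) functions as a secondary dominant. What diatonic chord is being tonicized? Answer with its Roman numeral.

ii

The chord is a major triad on C.
A dominant resolves down a perfect fifth: C → F. In Eb major, F is scale degree 2, i.e. ii.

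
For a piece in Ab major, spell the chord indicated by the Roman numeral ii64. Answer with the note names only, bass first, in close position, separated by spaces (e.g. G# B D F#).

F Bb Db

The numeral's case and figure indicate a minor triad. In Ab major its root, the second degree, is Bb.
Stacking thirds from Bb gives Bb-Db-F.
With the 64 figure the chord is in second inversion; from the bass F upward in close position it reads F-Bb-Db.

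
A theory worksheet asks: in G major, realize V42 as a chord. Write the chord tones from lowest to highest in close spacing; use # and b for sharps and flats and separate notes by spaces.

In G major, scale degree 5 is D, and the diatonic chord built there is a dominant seventh chord.
That chord is spelled D-F#-A-C.
With the 42 figure the chord is in third inversion; from the bass C upward in close position it reads C-D-F#-A.

C D F# A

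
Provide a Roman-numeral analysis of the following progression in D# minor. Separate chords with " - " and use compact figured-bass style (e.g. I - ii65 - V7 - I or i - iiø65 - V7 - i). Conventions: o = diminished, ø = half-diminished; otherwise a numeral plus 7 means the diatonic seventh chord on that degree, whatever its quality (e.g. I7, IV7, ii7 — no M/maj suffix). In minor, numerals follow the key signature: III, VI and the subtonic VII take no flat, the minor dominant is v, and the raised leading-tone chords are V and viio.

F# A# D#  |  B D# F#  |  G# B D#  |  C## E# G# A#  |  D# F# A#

i6 - VI - iv - V65 - i

F#-A#-D#: root D# is the tonic; minor triad there is i6.
B-D#-F# has root B, degree 6 in D# minor, so VI.
G#-B-D#: minor triad on G# = scale degree 4 → iv.
C##-E#-G#-A#: root A# is the dominant; dominant seventh chord there is V65.
D#-F#-A#: minor triad on D# = scale degree 1 → i.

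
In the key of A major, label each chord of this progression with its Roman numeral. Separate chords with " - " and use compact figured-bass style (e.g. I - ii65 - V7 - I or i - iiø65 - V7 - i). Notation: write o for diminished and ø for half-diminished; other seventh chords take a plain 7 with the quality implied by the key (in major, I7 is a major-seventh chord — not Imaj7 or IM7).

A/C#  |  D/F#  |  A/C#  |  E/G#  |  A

I6 - IV6 - I6 - V6 - I

A/C# has root A, degree 1 in A major, so I6.
D/F#: root D is the subdominant; major triad there is IV6.
A/C# has root A, degree 1 in A major, so I6.
E/G#: root E is the dominant; major triad there is V6.
A: major triad on A = scale degree 1 → I.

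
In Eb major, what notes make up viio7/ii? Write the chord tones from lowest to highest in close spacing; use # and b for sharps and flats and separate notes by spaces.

E G Bb Db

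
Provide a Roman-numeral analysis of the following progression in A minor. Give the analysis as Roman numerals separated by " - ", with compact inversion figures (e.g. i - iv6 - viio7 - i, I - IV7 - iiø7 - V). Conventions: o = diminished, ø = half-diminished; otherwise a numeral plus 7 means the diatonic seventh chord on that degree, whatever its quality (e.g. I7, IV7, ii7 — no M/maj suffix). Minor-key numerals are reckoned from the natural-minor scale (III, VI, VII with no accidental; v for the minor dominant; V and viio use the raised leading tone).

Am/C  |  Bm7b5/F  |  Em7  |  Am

i6 - iiø43 - v7 - i

Am/C: root A is the tonic; minor triad there is i6.
Bm7b5/F: half-diminished seventh chord on B = scale degree 2 → iiø43.
Em7: root E is the dominant; minor seventh chord there is v7.
Am has root A, degree 1 in A minor, so i.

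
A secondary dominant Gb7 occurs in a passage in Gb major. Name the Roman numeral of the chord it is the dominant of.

The chord is a dominant seventh chord on Gb.
A dominant resolves down a perfect fifth: Gb → Cb. In Gb major, Cb is scale degree 4, i.e. IV.

IV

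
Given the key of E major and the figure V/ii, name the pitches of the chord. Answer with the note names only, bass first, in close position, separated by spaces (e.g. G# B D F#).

The slash means an applied dominant: we want the dominant of ii. In E major, ii is F# minor, and its dominant is built on C#.
Building a major triad on C# gives C#-E#-G#.

C# E# G#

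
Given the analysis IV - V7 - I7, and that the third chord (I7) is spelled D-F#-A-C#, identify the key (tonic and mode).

D major

The chord Dmaj7 is a major seventh chord rooted on D; its label is I7.
If D is scale degree 1 and the mode makes that degree carry a major seventh chord, the tonic is D and the mode is major.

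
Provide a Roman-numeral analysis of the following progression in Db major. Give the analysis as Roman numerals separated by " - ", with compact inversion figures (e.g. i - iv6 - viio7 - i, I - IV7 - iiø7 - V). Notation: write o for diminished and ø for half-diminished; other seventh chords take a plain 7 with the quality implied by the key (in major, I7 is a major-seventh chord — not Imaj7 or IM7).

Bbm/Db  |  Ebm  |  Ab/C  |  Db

vi6 - ii - V6 - I

Bbm/Db has root Bb, degree 6 in Db major, so vi6.
Ebm: root Eb is the supertonic; minor triad there is ii.
Ab/C has root Ab, degree 5 in Db major, so V6.
Db has root Db, degree 1 in Db major, so I.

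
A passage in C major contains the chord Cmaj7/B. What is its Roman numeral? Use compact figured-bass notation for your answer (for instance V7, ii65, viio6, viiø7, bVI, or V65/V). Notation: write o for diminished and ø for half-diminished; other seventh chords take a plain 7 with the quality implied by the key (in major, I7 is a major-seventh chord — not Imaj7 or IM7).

I42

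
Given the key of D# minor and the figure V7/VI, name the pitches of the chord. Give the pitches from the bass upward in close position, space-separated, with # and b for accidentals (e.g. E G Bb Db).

F# A# C# E

V7/VI is a secondary dominant — the dominant seventh of VI. VI in D# minor is B, so the applied chord's root is F#, a perfect fifth above.
Building a dominant seventh chord on F# gives F#-A#-C#-E.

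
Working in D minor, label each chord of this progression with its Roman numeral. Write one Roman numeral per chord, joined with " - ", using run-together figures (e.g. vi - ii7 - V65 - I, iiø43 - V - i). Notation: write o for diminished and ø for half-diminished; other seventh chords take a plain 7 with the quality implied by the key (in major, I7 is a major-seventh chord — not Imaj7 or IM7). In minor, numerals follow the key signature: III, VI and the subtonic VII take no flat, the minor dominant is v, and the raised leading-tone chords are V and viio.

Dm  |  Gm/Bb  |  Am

Dm: root D is the tonic; minor triad there is i.
Gm/Bb: root G is the subdominant; minor triad there is iv6.
Am: root A is the dominant; minor triad there is v.

i - iv6 - v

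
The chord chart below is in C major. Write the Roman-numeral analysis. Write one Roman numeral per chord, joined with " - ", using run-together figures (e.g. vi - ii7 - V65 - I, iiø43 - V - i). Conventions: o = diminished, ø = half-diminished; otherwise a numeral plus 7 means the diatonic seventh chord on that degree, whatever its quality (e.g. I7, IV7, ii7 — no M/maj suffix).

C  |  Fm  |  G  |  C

I - iv - V - I

C: major triad on C = scale degree 1 → I.
Fm: F with this quality isn't in the key; it's iv, borrowed from the parallel minor.
G: major triad on G = scale degree 5 → V.
C: root C is the tonic; major triad there is I.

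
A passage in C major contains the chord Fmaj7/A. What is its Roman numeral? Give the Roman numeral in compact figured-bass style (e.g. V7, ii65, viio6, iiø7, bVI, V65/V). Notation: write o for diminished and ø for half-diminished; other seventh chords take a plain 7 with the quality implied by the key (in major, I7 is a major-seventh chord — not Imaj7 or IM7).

IV65

Stacked in thirds the chord is F-A-C-E: a major seventh chord on F.
In C major, F is the subdominant; the diatonic major seventh chord there is IV7.
With A in the bass the chord is in first inversion, so the figured bass is 65.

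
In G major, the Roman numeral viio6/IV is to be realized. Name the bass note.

D

The applied chord viio6/IV is rooted on B: B-D-F.
The figure 6 means first inversion — the third is in the bass.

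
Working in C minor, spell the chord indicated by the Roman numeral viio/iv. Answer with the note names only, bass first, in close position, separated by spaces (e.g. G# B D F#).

E G Bb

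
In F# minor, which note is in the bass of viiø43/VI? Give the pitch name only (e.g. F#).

The applied chord viiø43/VI is rooted on C#: C#-E-G-B.
The figure 43 means second inversion — the fifth is in the bass.

G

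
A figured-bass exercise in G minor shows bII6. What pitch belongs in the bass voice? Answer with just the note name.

C

bII in G minor has root Ab; the chord is Ab-C-Eb.
The figure 6 means first inversion — the third is in the bass.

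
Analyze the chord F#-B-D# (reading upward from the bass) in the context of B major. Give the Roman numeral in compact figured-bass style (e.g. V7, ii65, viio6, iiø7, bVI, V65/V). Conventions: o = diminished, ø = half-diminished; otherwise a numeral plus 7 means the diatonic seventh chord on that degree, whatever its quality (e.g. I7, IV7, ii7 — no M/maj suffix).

The pitches B-D#-F# form a major triad rooted on B.
B is scale degree 1 in B major, and a major triad on that degree is written I.
With F# in the bass the chord is in second inversion, so the figured bass is 64.

I64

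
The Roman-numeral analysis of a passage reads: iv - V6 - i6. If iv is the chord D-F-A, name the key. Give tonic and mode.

A minor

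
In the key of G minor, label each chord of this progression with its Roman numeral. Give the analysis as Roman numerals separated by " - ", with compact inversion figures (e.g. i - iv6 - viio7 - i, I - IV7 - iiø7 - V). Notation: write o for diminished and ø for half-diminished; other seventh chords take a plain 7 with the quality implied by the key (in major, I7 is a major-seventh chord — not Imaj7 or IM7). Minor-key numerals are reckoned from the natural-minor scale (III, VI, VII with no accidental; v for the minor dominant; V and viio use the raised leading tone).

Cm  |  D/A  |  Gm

Cm has root C, degree 4 in G minor, so iv.
D/A: major triad on D = scale degree 5 → V64.
Gm has root G, degree 1 in G minor, so i.

iv - V64 - i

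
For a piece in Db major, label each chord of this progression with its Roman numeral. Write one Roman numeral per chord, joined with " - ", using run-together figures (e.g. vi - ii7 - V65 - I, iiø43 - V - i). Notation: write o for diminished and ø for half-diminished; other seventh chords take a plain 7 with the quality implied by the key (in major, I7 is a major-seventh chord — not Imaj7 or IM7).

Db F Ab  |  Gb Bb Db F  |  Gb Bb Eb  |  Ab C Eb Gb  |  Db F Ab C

I - IV7 - ii6 - V7 - I7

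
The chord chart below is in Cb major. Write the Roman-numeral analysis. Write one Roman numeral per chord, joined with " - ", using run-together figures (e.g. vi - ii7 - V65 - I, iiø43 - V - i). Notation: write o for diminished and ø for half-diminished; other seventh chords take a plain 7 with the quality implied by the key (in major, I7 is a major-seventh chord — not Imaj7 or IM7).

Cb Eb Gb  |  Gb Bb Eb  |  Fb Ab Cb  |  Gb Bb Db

I - iii6 - IV - V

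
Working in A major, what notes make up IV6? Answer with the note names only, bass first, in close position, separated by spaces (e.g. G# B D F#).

In A major, the subdominant is D, and the diatonic chord built there is a major triad.
Stacking thirds from D gives D-F#-A.
The figured bass 6 indicates first inversion, placing the third (F#) in the bass: F#-A-D.

F# A D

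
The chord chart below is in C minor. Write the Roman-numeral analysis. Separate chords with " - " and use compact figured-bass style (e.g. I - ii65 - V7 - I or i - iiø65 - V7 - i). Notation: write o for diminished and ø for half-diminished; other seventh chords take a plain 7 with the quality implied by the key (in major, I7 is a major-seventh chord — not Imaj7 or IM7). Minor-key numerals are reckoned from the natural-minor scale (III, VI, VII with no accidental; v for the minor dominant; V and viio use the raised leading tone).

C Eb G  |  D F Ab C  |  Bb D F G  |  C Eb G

C-Eb-G: root C is the tonic; minor triad there is i.
D-F-Ab-C: root D is the supertonic; half-diminished seventh chord there is iiø7.
Bb-D-F-G: minor seventh chord on G = scale degree 5 → v65.
C-Eb-G: minor triad on C = scale degree 1 → i.

i - iiø7 - v65 - i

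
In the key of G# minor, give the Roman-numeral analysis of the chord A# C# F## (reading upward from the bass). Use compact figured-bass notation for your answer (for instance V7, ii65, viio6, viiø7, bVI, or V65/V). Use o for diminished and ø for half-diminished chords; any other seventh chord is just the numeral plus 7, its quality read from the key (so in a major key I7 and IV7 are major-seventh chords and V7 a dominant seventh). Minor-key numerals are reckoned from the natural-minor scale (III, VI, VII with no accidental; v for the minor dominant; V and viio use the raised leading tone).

Stacked in thirds the chord is F##-A#-C#: a diminished triad on F##.
F## is scale degree 7 in G# minor, and a diminished triad on that degree is written viio.
With A# in the bass the chord is in first inversion, so the figured bass is 6.

viio6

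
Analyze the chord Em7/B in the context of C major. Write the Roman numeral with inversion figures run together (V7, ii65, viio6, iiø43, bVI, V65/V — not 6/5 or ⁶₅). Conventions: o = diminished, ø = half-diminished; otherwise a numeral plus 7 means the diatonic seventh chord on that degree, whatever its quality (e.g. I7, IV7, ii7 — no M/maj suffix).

iii43

Stacked in thirds the chord is E-G-B-D: a minor seventh chord on E.
E is scale degree 3 in C major, and a minor seventh chord on that degree is written iii7.
With B in the bass the chord is in second inversion, so the figured bass is 43.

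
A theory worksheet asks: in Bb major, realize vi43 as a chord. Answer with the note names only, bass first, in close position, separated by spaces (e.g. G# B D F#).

The numeral's case and figure indicate a minor seventh chord. In Bb major its root, scale degree 6, is G.
That chord is spelled G-Bb-D-F.
The figured bass 43 indicates second inversion, placing the fifth (D) in the bass: D-F-G-Bb.

D F G Bb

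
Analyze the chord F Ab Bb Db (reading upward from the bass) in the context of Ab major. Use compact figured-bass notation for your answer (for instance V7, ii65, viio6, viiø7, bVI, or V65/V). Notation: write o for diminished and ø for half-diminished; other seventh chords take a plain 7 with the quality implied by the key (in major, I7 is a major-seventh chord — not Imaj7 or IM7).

ii43

Stacked in thirds the chord is Bb-Db-F-Ab: a minor seventh chord on Bb.
Bb is scale degree 2 in Ab major, and a minor seventh chord on that degree is written ii7.
With F in the bass the chord is in second inversion, so the figured bass is 43.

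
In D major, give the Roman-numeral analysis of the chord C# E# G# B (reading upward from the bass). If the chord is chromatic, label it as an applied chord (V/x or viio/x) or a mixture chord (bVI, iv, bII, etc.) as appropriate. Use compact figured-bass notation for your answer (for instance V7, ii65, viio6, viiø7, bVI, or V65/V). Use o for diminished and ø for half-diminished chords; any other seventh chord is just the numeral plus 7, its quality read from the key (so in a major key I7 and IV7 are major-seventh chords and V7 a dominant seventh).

V7/iii

The pitches C#-E#-G#-B form a dominant seventh chord rooted on C#.
C# is not a diatonic chord root with this quality in D major, but it lies a perfect fifth above F# (iii), so the chord functions as an applied dominant of iii.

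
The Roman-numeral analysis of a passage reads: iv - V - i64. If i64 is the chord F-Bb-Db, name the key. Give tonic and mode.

The anchor chord is a minor triad on Bb, labeled i64.
If Bb is scale degree 1 and the mode makes that degree carry a minor triad, the tonic is Bb and the mode is minor.

Bb minor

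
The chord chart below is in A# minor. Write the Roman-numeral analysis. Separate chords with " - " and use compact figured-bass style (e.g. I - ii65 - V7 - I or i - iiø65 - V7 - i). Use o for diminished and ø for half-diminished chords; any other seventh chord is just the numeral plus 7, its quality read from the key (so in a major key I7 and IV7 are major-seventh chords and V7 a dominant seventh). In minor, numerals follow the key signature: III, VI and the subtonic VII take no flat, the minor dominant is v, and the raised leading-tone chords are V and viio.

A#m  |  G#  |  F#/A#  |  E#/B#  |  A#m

i - VII - VI6 - V64 - i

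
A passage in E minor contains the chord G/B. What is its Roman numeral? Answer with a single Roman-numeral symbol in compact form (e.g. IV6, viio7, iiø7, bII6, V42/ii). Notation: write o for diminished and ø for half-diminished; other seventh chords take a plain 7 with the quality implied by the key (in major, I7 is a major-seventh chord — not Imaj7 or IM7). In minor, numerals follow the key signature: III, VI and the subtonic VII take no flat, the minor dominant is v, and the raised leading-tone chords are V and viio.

III6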